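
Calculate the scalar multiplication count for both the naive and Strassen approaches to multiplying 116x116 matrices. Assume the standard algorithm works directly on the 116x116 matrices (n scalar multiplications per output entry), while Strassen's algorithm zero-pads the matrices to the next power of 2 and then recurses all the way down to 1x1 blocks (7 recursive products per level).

Matrix multiplication for 116x116 matrices:

Strassen's algorithm requires power-of-2 dimensions. Pad 116x116 to 128x128 (next power of 2).

Standard algorithm: 116^3 = 1560896 multiplications
Strassen's algorithm: 7^(log2(128)) = 7^7 = 823543 multiplications
Savings: 1560896 - 823543 = 737353 multiplications

Standard: 1560896 multiplications (116^3). Strassen: 823543 multiplications (7^7, after padding to 128x128). Strassen reduces 8 recursive multiplications to 7 at each level.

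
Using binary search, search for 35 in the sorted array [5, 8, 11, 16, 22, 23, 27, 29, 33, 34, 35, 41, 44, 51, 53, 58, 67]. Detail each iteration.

Binary search for 35 in [5, 8, 11, 16, 22, 23, 27, 29, 33, 34, 35, 41, 44, 51, 53, 58, 67]:

lo=0, hi=16, mid=8, arr[mid]=33 -> 33 < 35, search right half
lo=9, hi=16, mid=12, arr[mid]=44 -> 44 > 35, search left half
lo=9, hi=11, mid=10, arr[mid]=35 -> Found target at index 10!

Binary search finds 35 at index 10 after 3 comparisons. The search repeatedly halves the search space by comparing with the middle element.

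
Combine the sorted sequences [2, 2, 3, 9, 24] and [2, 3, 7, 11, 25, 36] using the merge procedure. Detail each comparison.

Merging process:

Compare 2 vs 2: take 2 from left. Merged: [2]
Compare 2 vs 2: take 2 from left. Merged: [2, 2]
Compare 3 vs 2: take 2 from right. Merged: [2, 2, 2]
Compare 3 vs 3: take 3 from left. Merged: [2, 2, 2, 3]
Compare 9 vs 3: take 3 from right. Merged: [2, 2, 2, 3, 3]
Compare 9 vs 7: take 7 from right. Merged: [2, 2, 2, 3, 3, 7]
Compare 9 vs 11: take 9 from left. Merged: [2, 2, 2, 3, 3, 7, 9]
Compare 24 vs 11: take 11 from right. Merged: [2, 2, 2, 3, 3, 7, 9, 11]
Compare 24 vs 25: take 24 from left. Merged: [2, 2, 2, 3, 3, 7, 9, 11, 24]
Append remaining from right: [25, 36]. Merged: [2, 2, 2, 3, 3, 7, 9, 11, 24, 25, 36]

Final merged array: [2, 2, 2, 3, 3, 7, 9, 11, 24, 25, 36]
Total comparisons: 9

The merged array is [2, 2, 2, 3, 3, 7, 9, 11, 24, 25, 36], requiring 9 comparisons. The merge step runs in O(n) time where n is the total number of elements.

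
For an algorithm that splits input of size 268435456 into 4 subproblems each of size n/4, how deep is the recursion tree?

For divide and conquer with division factor 4:

Problem sizes at each level:
Level 0: 268435456
Level 1: 67108864
Level 2: 16777216
Level 3: 4194304
Level 4: 1048576
Level 5: 262144
Level 6: 65536
Level 7: 16384
Level 8: 4096
Level 9: 1024
Level 10: 256
Level 11: 64
Level 12: 16
Level 13: 4
Level 14: 1

The root is level 0 and the size-1 base case is level 14 (the tree spans levels 0 through 14, i.e. 15 levels counting the root), so the depth is the number of divisions: log_4(268435456) = 14

The recursion tree depth is log_4(268435456) = 14. At each level, the problem size is divided by 4, so it takes 14 divisions to reduce to a base case of size 1. The algorithm makes 4 recursive calls at each level.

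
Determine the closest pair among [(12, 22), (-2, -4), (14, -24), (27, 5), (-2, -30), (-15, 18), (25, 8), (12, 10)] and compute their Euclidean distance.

Computing all pairwise distances among 8 points:

d((12, 22), (-2, -4)) = 29.5296
d((12, 22), (14, -24)) = 46.0435
d((12, 22), (27, 5)) = 22.6716
d((12, 22), (-2, -30)) = 53.8516
d((12, 22), (-15, 18)) = 27.2947
d((12, 22), (25, 8)) = 19.105
d((12, 22), (12, 10)) = 12.0
d((-2, -4), (14, -24)) = 25.6125
d((-2, -4), (27, 5)) = 30.3645
d((-2, -4), (-2, -30)) = 26.0
d((-2, -4), (-15, 18)) = 25.5539
d((-2, -4), (25, 8)) = 29.5466
d((-2, -4), (12, 10)) = 19.799
d((14, -24), (27, 5)) = 31.7805
d((14, -24), (-2, -30)) = 17.088
d((14, -24), (-15, 18)) = 51.0392
d((14, -24), (25, 8)) = 33.8378
d((14, -24), (12, 10)) = 34.0588
d((27, 5), (-2, -30)) = 45.4533
d((27, 5), (-15, 18)) = 43.9659
d((27, 5), (25, 8)) = 3.6056 <-- minimum
d((27, 5), (12, 10)) = 15.8114
d((-2, -30), (-15, 18)) = 49.7293
d((-2, -30), (25, 8)) = 46.6154
d((-2, -30), (12, 10)) = 42.3792
d((-15, 18), (25, 8)) = 41.2311
d((-15, 18), (12, 10)) = 28.1603
d((25, 8), (12, 10)) = 13.1529

Closest pair: (27, 5) and (25, 8) with distance 3.6056

The closest pair is (27, 5) and (25, 8) with Euclidean distance 3.6056. For 8 points, brute-force pairwise comparison is shown above. For large n, the divide-and-conquer algorithm (sort by x, recurse on halves, check the dividing strip) achieves O(n log n).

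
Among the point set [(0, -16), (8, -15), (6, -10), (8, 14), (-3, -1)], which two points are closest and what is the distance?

Computing all pairwise distances among 5 points:

d((0, -16), (8, -15)) = 8.0623
d((0, -16), (6, -10)) = 8.4853
d((0, -16), (8, 14)) = 31.0483
d((0, -16), (-3, -1)) = 15.2971
d((8, -15), (6, -10)) = 5.3852 <-- minimum
d((8, -15), (8, 14)) = 29.0
d((8, -15), (-3, -1)) = 17.8045
d((6, -10), (8, 14)) = 24.0832
d((6, -10), (-3, -1)) = 12.7279
d((8, 14), (-3, -1)) = 18.6011

Closest pair: (8, -15) and (6, -10) with distance 5.3852

The closest pair is (8, -15) and (6, -10) with Euclidean distance 5.3852. For 5 points, brute-force pairwise comparison is shown above. For large n, the divide-and-conquer algorithm (sort by x, recurse on halves, check the dividing strip) achieves O(n log n).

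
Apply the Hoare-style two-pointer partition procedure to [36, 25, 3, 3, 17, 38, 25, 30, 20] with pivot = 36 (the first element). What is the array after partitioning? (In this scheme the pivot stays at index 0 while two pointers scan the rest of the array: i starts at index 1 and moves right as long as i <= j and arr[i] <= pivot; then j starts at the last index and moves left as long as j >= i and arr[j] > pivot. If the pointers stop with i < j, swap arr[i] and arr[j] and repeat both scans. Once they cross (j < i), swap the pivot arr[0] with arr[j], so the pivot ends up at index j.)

Hoare-style two-pointer partition with pivot = 36:

Initial array: [36, 25, 3, 3, 17, 38, 25, 30, 20]

Pointers start at i = 1, j = 8.
i stops at index 5 (arr[5]=38 > 36), j stops at index 8 (arr[8]=20 <= 36): swap arr[5] and arr[8], array becomes [36, 25, 3, 3, 17, 20, 25, 30, 38]
i ends at 8, j ends at 7: the pointers have crossed (j < i), so scanning stops.

Swap pivot arr[0] with arr[7] to place pivot at position 7: [30, 25, 3, 3, 17, 20, 25, 36, 38]
Pivot position: 7

After partitioning with pivot 36, the array becomes [30, 25, 3, 3, 17, 20, 25, 36, 38]. The pivot is placed at index 7. All elements to the left of the pivot are <= 36, and all elements to the right are > 36.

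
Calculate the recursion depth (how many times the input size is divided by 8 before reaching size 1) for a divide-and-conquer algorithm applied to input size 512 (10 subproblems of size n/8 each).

For divide and conquer with division factor 8:

Problem sizes at each level:
Level 0: 512
Level 1: 64
Level 2: 8
Level 3: 1

The root is level 0 and the size-1 base case is level 3 (the tree spans levels 0 through 3, i.e. 4 levels counting the root), so the depth is the number of divisions: log_8(512) = 3

The recursion tree depth is log_8(512) = 3. At each level, the problem size is divided by 8, so it takes 3 divisions to reduce to a base case of size 1. The algorithm makes 10 recursive calls at each level.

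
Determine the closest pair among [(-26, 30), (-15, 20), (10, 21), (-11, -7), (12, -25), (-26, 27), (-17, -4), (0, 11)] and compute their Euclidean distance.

Computing all pairwise distances among 8 points:

d((-26, 30), (-15, 20)) = 14.8661
d((-26, 30), (10, 21)) = 37.108
d((-26, 30), (-11, -7)) = 39.9249
d((-26, 30), (12, -25)) = 66.8506
d((-26, 30), (-26, 27)) = 3.0 <-- minimum
d((-26, 30), (-17, -4)) = 35.171
d((-26, 30), (0, 11)) = 32.2025
d((-15, 20), (10, 21)) = 25.02
d((-15, 20), (-11, -7)) = 27.2947
d((-15, 20), (12, -25)) = 52.4786
d((-15, 20), (-26, 27)) = 13.0384
d((-15, 20), (-17, -4)) = 24.0832
d((-15, 20), (0, 11)) = 17.4929
d((10, 21), (-11, -7)) = 35.0
d((10, 21), (12, -25)) = 46.0435
d((10, 21), (-26, 27)) = 36.4966
d((10, 21), (-17, -4)) = 36.7967
d((10, 21), (0, 11)) = 14.1421
d((-11, -7), (12, -25)) = 29.2062
d((-11, -7), (-26, 27)) = 37.1618
d((-11, -7), (-17, -4)) = 6.7082
d((-11, -7), (0, 11)) = 21.095
d((12, -25), (-26, 27)) = 64.405
d((12, -25), (-17, -4)) = 35.805
d((12, -25), (0, 11)) = 37.9473
d((-26, 27), (-17, -4)) = 32.28
d((-26, 27), (0, 11)) = 30.5287
d((-17, -4), (0, 11)) = 22.6716

Closest pair: (-26, 30) and (-26, 27) with distance 3.0

The closest pair is (-26, 30) and (-26, 27) with Euclidean distance 3.0. For 8 points, brute-force pairwise comparison is shown above. For large n, the divide-and-conquer algorithm (sort by x, recurse on halves, check the dividing strip) achieves O(n log n).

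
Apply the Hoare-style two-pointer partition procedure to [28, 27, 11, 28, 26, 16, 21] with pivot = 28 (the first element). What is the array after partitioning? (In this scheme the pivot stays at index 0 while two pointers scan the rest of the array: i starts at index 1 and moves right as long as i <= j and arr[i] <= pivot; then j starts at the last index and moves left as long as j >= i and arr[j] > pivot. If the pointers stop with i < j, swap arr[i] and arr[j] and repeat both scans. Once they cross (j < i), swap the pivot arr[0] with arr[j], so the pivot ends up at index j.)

Hoare-style two-pointer partition with pivot = 28:

Initial array: [28, 27, 11, 28, 26, 16, 21]

Pointers start at i = 1, j = 6.
i ends at 7, j ends at 6: the pointers have crossed (j < i), so scanning stops.

Swap pivot arr[0] with arr[6] to place pivot at position 6: [21, 27, 11, 28, 26, 16, 28]
Pivot position: 6

After partitioning with pivot 28, the array becomes [21, 27, 11, 28, 26, 16, 28]. The pivot is placed at index 6. All elements to the left of the pivot are <= 28, and all elements to the right are > 28.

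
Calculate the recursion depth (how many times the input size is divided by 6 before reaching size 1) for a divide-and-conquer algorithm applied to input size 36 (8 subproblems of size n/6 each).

For divide and conquer with division factor 6:

Problem sizes at each level:
Level 0: 36
Level 1: 6
Level 2: 1

The root is level 0 and the size-1 base case is level 2 (the tree spans levels 0 through 2, i.e. 3 levels counting the root), so the depth is the number of divisions: log_6(36) = 2

The recursion tree depth is log_6(36) = 2. At each level, the problem size is divided by 6, so it takes 2 divisions to reduce to a base case of size 1. The algorithm makes 8 recursive calls at each level.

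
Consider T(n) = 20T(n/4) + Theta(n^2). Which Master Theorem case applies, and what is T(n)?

Master Theorem for T(n) = 20T(n/4) + O(n^2):

a = 20, b = 4, c = 2
log_b(a) = log_4(20) = 2.1610

Case 1: c = 2 < log_4(20) = 2.1610
T(n) = O(n^(log_4 20))

For T(n) = 20T(n/4) + O(n^2): log_4(20) = 2.1610. This is Case 1 of the Master Theorem (c < log_b(a), work dominated by leaves), giving O(n^(log_4 20)).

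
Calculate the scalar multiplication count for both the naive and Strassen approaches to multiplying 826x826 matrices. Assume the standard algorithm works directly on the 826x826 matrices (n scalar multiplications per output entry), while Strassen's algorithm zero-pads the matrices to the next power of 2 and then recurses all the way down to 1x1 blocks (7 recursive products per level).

Matrix multiplication for 826x826 matrices:

Strassen's algorithm requires power-of-2 dimensions. Pad 826x826 to 1024x1024 (next power of 2).

Standard algorithm: 826^3 = 563559976 multiplications
Strassen's algorithm: 7^(log2(1024)) = 7^10 = 282475249 multiplications
Savings: 563559976 - 282475249 = 281084727 multiplications

Standard: 563559976 multiplications (826^3). Strassen: 282475249 multiplications (7^10, after padding to 1024x1024). Strassen reduces 8 recursive multiplications to 7 at each level.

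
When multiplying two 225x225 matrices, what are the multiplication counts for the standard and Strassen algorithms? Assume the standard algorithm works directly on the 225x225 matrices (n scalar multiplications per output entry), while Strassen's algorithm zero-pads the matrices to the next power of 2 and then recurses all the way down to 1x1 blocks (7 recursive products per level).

Matrix multiplication for 225x225 matrices:

Strassen's algorithm requires power-of-2 dimensions. Pad 225x225 to 256x256 (next power of 2).

Standard algorithm: 225^3 = 11390625 multiplications
Strassen's algorithm: 7^(log2(256)) = 7^8 = 5764801 multiplications
Savings: 11390625 - 5764801 = 5625824 multiplications

Standard: 11390625 multiplications (225^3). Strassen: 5764801 multiplications (7^8, after padding to 256x256). Strassen reduces 8 recursive multiplications to 7 at each level.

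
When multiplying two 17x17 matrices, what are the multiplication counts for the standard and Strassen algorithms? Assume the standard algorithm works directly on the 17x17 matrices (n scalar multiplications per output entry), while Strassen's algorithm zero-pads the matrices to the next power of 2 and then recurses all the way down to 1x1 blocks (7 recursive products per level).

Matrix multiplication for 17x17 matrices:

Strassen's algorithm requires power-of-2 dimensions. Pad 17x17 to 32x32 (next power of 2).

Standard algorithm: 17^3 = 4913 multiplications
Strassen's algorithm: 7^(log2(32)) = 7^5 = 16807 multiplications
Difference: 4913 - 16807 = -11894 (Strassen uses MORE here due to padding overhead — for small or just-over-power-of-2 n, padding can outweigh the per-level savings)

Standard: 4913 multiplications (17^3). Strassen: 16807 multiplications (7^5, after padding to 32x32). Strassen reduces 8 recursive multiplications to 7 at each level.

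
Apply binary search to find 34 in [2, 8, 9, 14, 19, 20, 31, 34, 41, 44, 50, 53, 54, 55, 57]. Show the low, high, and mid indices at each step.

Binary search for 34 in [2, 8, 9, 14, 19, 20, 31, 34, 41, 44, 50, 53, 54, 55, 57]:

lo=0, hi=14, mid=7, arr[mid]=34 -> Found target at index 7!

Binary search finds 34 at index 7 after 1 comparisons. The search repeatedly halves the search space by comparing with the middle element.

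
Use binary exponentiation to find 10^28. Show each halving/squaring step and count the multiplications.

Computing 10^28 by squaring (build up from 10^1; each line after the first costs one multiplication):

10^1 = 10
10^2 = (10^1)^2 = 10^2 = 100
10^3 = 10 * 10^2 = 10 * 100 = 1000
10^6 = (10^3)^2 = 1000^2 = 1000000
10^7 = 10 * 10^6 = 10 * 1000000 = 10000000
10^14 = (10^7)^2 = 10000000^2 = 100000000000000
10^28 = (10^14)^2 = 100000000000000^2 = 10000000000000000000000000000

Result: 10000000000000000000000000000
Multiplications needed: 6 (6 lines after 10^1)

10^28 = 10000000000000000000000000000. Using exponentiation by squaring, this requires 6 multiplications. The key idea: if the exponent is even, square the half-power; if odd, multiply by the base once.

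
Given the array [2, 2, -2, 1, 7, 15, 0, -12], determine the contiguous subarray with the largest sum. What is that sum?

Using Kadane's algorithm on [2, 2, -2, 1, 7, 15, 0, -12]:

Scanning through the array:
Position 1 (value 2): max_ending_here = 4, max_so_far = 4
Position 2 (value -2): max_ending_here = 2, max_so_far = 4
Position 3 (value 1): max_ending_here = 3, max_so_far = 4
Position 4 (value 7): max_ending_here = 10, max_so_far = 10
Position 5 (value 15): max_ending_here = 25, max_so_far = 25
Position 6 (value 0): max_ending_here = 25, max_so_far = 25
Position 7 (value -12): max_ending_here = 13, max_so_far = 25

Maximum subarray: [2, 2, -2, 1, 7, 15]
Maximum sum: 25

The maximum subarray is [2, 2, -2, 1, 7, 15] with sum 25. This subarray runs from index 0 to index 5.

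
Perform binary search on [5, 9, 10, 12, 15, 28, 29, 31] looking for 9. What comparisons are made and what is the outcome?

Binary search for 9 in [5, 9, 10, 12, 15, 28, 29, 31]:

lo=0, hi=7, mid=3, arr[mid]=12 -> 12 > 9, search left half
lo=0, hi=2, mid=1, arr[mid]=9 -> Found target at index 1!

Binary search finds 9 at index 1 after 2 comparisons. The search repeatedly halves the search space by comparing with the middle element.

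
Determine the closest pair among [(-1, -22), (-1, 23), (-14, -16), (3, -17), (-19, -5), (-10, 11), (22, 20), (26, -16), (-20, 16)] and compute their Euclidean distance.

Computing all pairwise distances among 9 points:

d((-1, -22), (-1, 23)) = 45.0
d((-1, -22), (-14, -16)) = 14.3178
d((-1, -22), (3, -17)) = 6.4031 <-- minimum
d((-1, -22), (-19, -5)) = 24.7588
d((-1, -22), (-10, 11)) = 34.2053
d((-1, -22), (22, 20)) = 47.8853
d((-1, -22), (26, -16)) = 27.6586
d((-1, -22), (-20, 16)) = 42.4853
d((-1, 23), (-14, -16)) = 41.1096
d((-1, 23), (3, -17)) = 40.1995
d((-1, 23), (-19, -5)) = 33.2866
d((-1, 23), (-10, 11)) = 15.0
d((-1, 23), (22, 20)) = 23.1948
d((-1, 23), (26, -16)) = 47.4342
d((-1, 23), (-20, 16)) = 20.2485
d((-14, -16), (3, -17)) = 17.0294
d((-14, -16), (-19, -5)) = 12.083
d((-14, -16), (-10, 11)) = 27.2947
d((-14, -16), (22, 20)) = 50.9117
d((-14, -16), (26, -16)) = 40.0
d((-14, -16), (-20, 16)) = 32.5576
d((3, -17), (-19, -5)) = 25.0599
d((3, -17), (-10, 11)) = 30.8707
d((3, -17), (22, 20)) = 41.5933
d((3, -17), (26, -16)) = 23.0217
d((3, -17), (-20, 16)) = 40.2244
d((-19, -5), (-10, 11)) = 18.3576
d((-19, -5), (22, 20)) = 48.0208
d((-19, -5), (26, -16)) = 46.3249
d((-19, -5), (-20, 16)) = 21.0238
d((-10, 11), (22, 20)) = 33.2415
d((-10, 11), (26, -16)) = 45.0
d((-10, 11), (-20, 16)) = 11.1803
d((22, 20), (26, -16)) = 36.2215
d((22, 20), (-20, 16)) = 42.19
d((26, -16), (-20, 16)) = 56.0357

Closest pair: (-1, -22) and (3, -17) with distance 6.4031

The closest pair is (-1, -22) and (3, -17) with Euclidean distance 6.4031. For 9 points, brute-force pairwise comparison is shown above. For large n, the divide-and-conquer algorithm (sort by x, recurse on halves, check the dividing strip) achieves O(n log n).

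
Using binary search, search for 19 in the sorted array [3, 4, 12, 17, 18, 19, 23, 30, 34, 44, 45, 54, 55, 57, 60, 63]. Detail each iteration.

Binary search for 19 in [3, 4, 12, 17, 18, 19, 23, 30, 34, 44, 45, 54, 55, 57, 60, 63]:

lo=0, hi=15, mid=7, arr[mid]=30 -> 30 > 19, search left half
lo=0, hi=6, mid=3, arr[mid]=17 -> 17 < 19, search right half
lo=4, hi=6, mid=5, arr[mid]=19 -> Found target at index 5!

Binary search finds 19 at index 5 after 3 comparisons. The search repeatedly halves the search space by comparing with the middle element.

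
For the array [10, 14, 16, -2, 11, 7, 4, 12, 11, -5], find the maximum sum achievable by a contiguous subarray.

Using Kadane's algorithm on [10, 14, 16, -2, 11, 7, 4, 12, 11, -5]:

Scanning through the array:
Position 1 (value 14): max_ending_here = 24, max_so_far = 24
Position 2 (value 16): max_ending_here = 40, max_so_far = 40
Position 3 (value -2): max_ending_here = 38, max_so_far = 40
Position 4 (value 11): max_ending_here = 49, max_so_far = 49
Position 5 (value 7): max_ending_here = 56, max_so_far = 56
Position 6 (value 4): max_ending_here = 60, max_so_far = 60
Position 7 (value 12): max_ending_here = 72, max_so_far = 72
Position 8 (value 11): max_ending_here = 83, max_so_far = 83
Position 9 (value -5): max_ending_here = 78, max_so_far = 83

Maximum subarray: [10, 14, 16, -2, 11, 7, 4, 12, 11]
Maximum sum: 83

The maximum subarray is [10, 14, 16, -2, 11, 7, 4, 12, 11] with sum 83. This subarray runs from index 0 to index 8.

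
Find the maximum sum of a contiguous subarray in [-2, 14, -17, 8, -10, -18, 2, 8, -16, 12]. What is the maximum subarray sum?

Using Kadane's algorithm on [-2, 14, -17, 8, -10, -18, 2, 8, -16, 12]:

Scanning through the array:
Position 1 (value 14): max_ending_here = 14, max_so_far = 14
Position 2 (value -17): max_ending_here = -3, max_so_far = 14
Position 3 (value 8): max_ending_here = 8, max_so_far = 14
Position 4 (value -10): max_ending_here = -2, max_so_far = 14
Position 5 (value -18): max_ending_here = -18, max_so_far = 14
Position 6 (value 2): max_ending_here = 2, max_so_far = 14
Position 7 (value 8): max_ending_here = 10, max_so_far = 14
Position 8 (value -16): max_ending_here = -6, max_so_far = 14
Position 9 (value 12): max_ending_here = 12, max_so_far = 14

Maximum subarray: [14]
Maximum sum: 14

The maximum subarray is [14] with sum 14. This subarray runs from index 1 to index 1.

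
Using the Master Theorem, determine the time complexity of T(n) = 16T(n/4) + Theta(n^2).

Master Theorem for T(n) = 16T(n/4) + O(n^2):

a = 16, b = 4, c = 2
log_b(a) = log_4(16) = 2.0000

Case 2: c = 2 = log_4(16) = 2.0000
T(n) = O(n^2 log n) = O(n^2 log n)

For T(n) = 16T(n/4) + O(n^2): log_4(16) = 2.0000. This is Case 2 of the Master Theorem (c = log_b(a), equal work at all levels), giving O(n^2 log n).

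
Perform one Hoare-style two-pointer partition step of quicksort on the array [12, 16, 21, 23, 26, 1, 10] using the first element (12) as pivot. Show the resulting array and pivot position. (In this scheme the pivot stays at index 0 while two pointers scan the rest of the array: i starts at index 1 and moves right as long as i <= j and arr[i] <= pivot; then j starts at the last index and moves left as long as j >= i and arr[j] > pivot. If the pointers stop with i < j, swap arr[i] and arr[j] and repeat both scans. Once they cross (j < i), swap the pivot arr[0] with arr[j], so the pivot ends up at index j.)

Hoare-style two-pointer partition with pivot = 12:

Initial array: [12, 16, 21, 23, 26, 1, 10]

Pointers start at i = 1, j = 6.
i stops at index 1 (arr[1]=16 > 12), j stops at index 6 (arr[6]=10 <= 12): swap arr[1] and arr[6], array becomes [12, 10, 21, 23, 26, 1, 16]
i stops at index 2 (arr[2]=21 > 12), j stops at index 5 (arr[5]=1 <= 12): swap arr[2] and arr[5], array becomes [12, 10, 1, 23, 26, 21, 16]
i ends at 3, j ends at 2: the pointers have crossed (j < i), so scanning stops.

Swap pivot arr[0] with arr[2] to place pivot at position 2: [1, 10, 12, 23, 26, 21, 16]
Pivot position: 2

After partitioning with pivot 12, the array becomes [1, 10, 12, 23, 26, 21, 16]. The pivot is placed at index 2. All elements to the left of the pivot are <= 12, and all elements to the right are > 12.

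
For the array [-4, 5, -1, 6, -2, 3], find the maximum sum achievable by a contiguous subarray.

Using Kadane's algorithm on [-4, 5, -1, 6, -2, 3]:

Scanning through the array:
Position 1 (value 5): max_ending_here = 5, max_so_far = 5
Position 2 (value -1): max_ending_here = 4, max_so_far = 5
Position 3 (value 6): max_ending_here = 10, max_so_far = 10
Position 4 (value -2): max_ending_here = 8, max_so_far = 10
Position 5 (value 3): max_ending_here = 11, max_so_far = 11

Maximum subarray: [5, -1, 6, -2, 3]
Maximum sum: 11

The maximum subarray is [5, -1, 6, -2, 3] with sum 11. This subarray runs from index 1 to index 5.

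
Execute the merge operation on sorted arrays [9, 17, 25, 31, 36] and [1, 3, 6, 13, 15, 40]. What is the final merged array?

Merging process:

Compare 9 vs 1: take 1 from right. Merged: [1]
Compare 9 vs 3: take 3 from right. Merged: [1, 3]
Compare 9 vs 6: take 6 from right. Merged: [1, 3, 6]
Compare 9 vs 13: take 9 from left. Merged: [1, 3, 6, 9]
Compare 17 vs 13: take 13 from right. Merged: [1, 3, 6, 9, 13]
Compare 17 vs 15: take 15 from right. Merged: [1, 3, 6, 9, 13, 15]
Compare 17 vs 40: take 17 from left. Merged: [1, 3, 6, 9, 13, 15, 17]
Compare 25 vs 40: take 25 from left. Merged: [1, 3, 6, 9, 13, 15, 17, 25]
Compare 31 vs 40: take 31 from left. Merged: [1, 3, 6, 9, 13, 15, 17, 25, 31]
Compare 36 vs 40: take 36 from left. Merged: [1, 3, 6, 9, 13, 15, 17, 25, 31, 36]
Append remaining from right: [40]. Merged: [1, 3, 6, 9, 13, 15, 17, 25, 31, 36, 40]

Final merged array: [1, 3, 6, 9, 13, 15, 17, 25, 31, 36, 40]
Total comparisons: 10

The merged array is [1, 3, 6, 9, 13, 15, 17, 25, 31, 36, 40], requiring 10 comparisons. The merge step runs in O(n) time where n is the total number of elements.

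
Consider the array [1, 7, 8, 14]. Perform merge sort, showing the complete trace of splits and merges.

Merge sort trace:

Split: [1, 7, 8, 14] -> [1, 7] and [8, 14]
  Split: [1, 7] -> [1] and [7]
  Merge: [1] + [7] -> [1, 7]
  Split: [8, 14] -> [8] and [14]
  Merge: [8] + [14] -> [8, 14]
Merge: [1, 7] + [8, 14] -> [1, 7, 8, 14]

Final sorted array: [1, 7, 8, 14]

The merge sort proceeds by recursively splitting the array and merging sorted halves.
After all merges, the sorted array is [1, 7, 8, 14].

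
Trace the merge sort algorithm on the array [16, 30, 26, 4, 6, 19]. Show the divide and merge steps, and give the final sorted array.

Merge sort trace:

Split: [16, 30, 26, 4, 6, 19] -> [16, 30, 26] and [4, 6, 19]
  Split: [16, 30, 26] -> [16] and [30, 26]
    Split: [30, 26] -> [30] and [26]
    Merge: [30] + [26] -> [26, 30]
  Merge: [16] + [26, 30] -> [16, 26, 30]
  Split: [4, 6, 19] -> [4] and [6, 19]
    Split: [6, 19] -> [6] and [19]
    Merge: [6] + [19] -> [6, 19]
  Merge: [4] + [6, 19] -> [4, 6, 19]
Merge: [16, 26, 30] + [4, 6, 19] -> [4, 6, 16, 19, 26, 30]

Final sorted array: [4, 6, 16, 19, 26, 30]

The merge sort proceeds by recursively splitting the array and merging sorted halves.
After all merges, the sorted array is [4, 6, 16, 19, 26, 30].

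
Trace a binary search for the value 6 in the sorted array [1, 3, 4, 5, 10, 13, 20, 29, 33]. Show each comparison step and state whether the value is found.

Binary search for 6 in [1, 3, 4, 5, 10, 13, 20, 29, 33]:

lo=0, hi=8, mid=4, arr[mid]=10 -> 10 > 6, search left half
lo=0, hi=3, mid=1, arr[mid]=3 -> 3 < 6, search right half
lo=2, hi=3, mid=2, arr[mid]=4 -> 4 < 6, search right half
lo=3, hi=3, mid=3, arr[mid]=5 -> 5 < 6, search right half
lo=4 > hi=3, target 6 not found

Binary search determines that 6 is not in the array after 4 comparisons. The search space was exhausted without finding the target.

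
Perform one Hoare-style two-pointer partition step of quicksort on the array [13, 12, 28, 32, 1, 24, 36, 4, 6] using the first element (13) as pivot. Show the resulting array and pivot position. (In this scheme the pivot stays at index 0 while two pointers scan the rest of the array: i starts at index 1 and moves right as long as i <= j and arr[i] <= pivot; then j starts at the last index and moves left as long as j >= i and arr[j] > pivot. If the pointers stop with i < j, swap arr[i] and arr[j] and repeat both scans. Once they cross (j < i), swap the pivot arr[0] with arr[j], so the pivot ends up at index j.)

Hoare-style two-pointer partition with pivot = 13:

Initial array: [13, 12, 28, 32, 1, 24, 36, 4, 6]

Pointers start at i = 1, j = 8.
i stops at index 2 (arr[2]=28 > 13), j stops at index 8 (arr[8]=6 <= 13): swap arr[2] and arr[8], array becomes [13, 12, 6, 32, 1, 24, 36, 4, 28]
i stops at index 3 (arr[3]=32 > 13), j stops at index 7 (arr[7]=4 <= 13): swap arr[3] and arr[7], array becomes [13, 12, 6, 4, 1, 24, 36, 32, 28]
i ends at 5, j ends at 4: the pointers have crossed (j < i), so scanning stops.

Swap pivot arr[0] with arr[4] to place pivot at position 4: [1, 12, 6, 4, 13, 24, 36, 32, 28]
Pivot position: 4

After partitioning with pivot 13, the array becomes [1, 12, 6, 4, 13, 24, 36, 32, 28]. The pivot is placed at index 4. All elements to the left of the pivot are <= 13, and all elements to the right are > 13.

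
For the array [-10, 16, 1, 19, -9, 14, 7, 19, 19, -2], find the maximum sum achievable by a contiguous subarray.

Using Kadane's algorithm on [-10, 16, 1, 19, -9, 14, 7, 19, 19, -2]:

Scanning through the array:
Position 1 (value 16): max_ending_here = 16, max_so_far = 16
Position 2 (value 1): max_ending_here = 17, max_so_far = 17
Position 3 (value 19): max_ending_here = 36, max_so_far = 36
Position 4 (value -9): max_ending_here = 27, max_so_far = 36
Position 5 (value 14): max_ending_here = 41, max_so_far = 41
Position 6 (value 7): max_ending_here = 48, max_so_far = 48
Position 7 (value 19): max_ending_here = 67, max_so_far = 67
Position 8 (value 19): max_ending_here = 86, max_so_far = 86
Position 9 (value -2): max_ending_here = 84, max_so_far = 86

Maximum subarray: [16, 1, 19, -9, 14, 7, 19, 19]
Maximum sum: 86

The maximum subarray is [16, 1, 19, -9, 14, 7, 19, 19] with sum 86. This subarray runs from index 1 to index 8.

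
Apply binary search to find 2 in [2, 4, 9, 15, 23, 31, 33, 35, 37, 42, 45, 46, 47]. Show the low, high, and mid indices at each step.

Binary search for 2 in [2, 4, 9, 15, 23, 31, 33, 35, 37, 42, 45, 46, 47]:

lo=0, hi=12, mid=6, arr[mid]=33 -> 33 > 2, search left half
lo=0, hi=5, mid=2, arr[mid]=9 -> 9 > 2, search left half
lo=0, hi=1, mid=0, arr[mid]=2 -> Found target at index 0!

Binary search finds 2 at index 0 after 3 comparisons. The search repeatedly halves the search space by comparing with the middle element.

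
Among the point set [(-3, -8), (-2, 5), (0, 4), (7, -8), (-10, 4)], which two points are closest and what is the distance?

Computing all pairwise distances among 5 points:

d((-3, -8), (-2, 5)) = 13.0384
d((-3, -8), (0, 4)) = 12.3693
d((-3, -8), (7, -8)) = 10.0
d((-3, -8), (-10, 4)) = 13.8924
d((-2, 5), (0, 4)) = 2.2361 <-- minimum
d((-2, 5), (7, -8)) = 15.8114
d((-2, 5), (-10, 4)) = 8.0623
d((0, 4), (7, -8)) = 13.8924
d((0, 4), (-10, 4)) = 10.0
d((7, -8), (-10, 4)) = 20.8087

Closest pair: (-2, 5) and (0, 4) with distance 2.2361

The closest pair is (-2, 5) and (0, 4) with Euclidean distance 2.2361. For 5 points, brute-force pairwise comparison is shown above. For large n, the divide-and-conquer algorithm (sort by x, recurse on halves, check the dividing strip) achieves O(n log n).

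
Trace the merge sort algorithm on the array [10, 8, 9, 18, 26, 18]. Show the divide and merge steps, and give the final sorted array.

Merge sort trace:

Split: [10, 8, 9, 18, 26, 18] -> [10, 8, 9] and [18, 26, 18]
  Split: [10, 8, 9] -> [10] and [8, 9]
    Split: [8, 9] -> [8] and [9]
    Merge: [8] + [9] -> [8, 9]
  Merge: [10] + [8, 9] -> [8, 9, 10]
  Split: [18, 26, 18] -> [18] and [26, 18]
    Split: [26, 18] -> [26] and [18]
    Merge: [26] + [18] -> [18, 26]
  Merge: [18] + [18, 26] -> [18, 18, 26]
Merge: [8, 9, 10] + [18, 18, 26] -> [8, 9, 10, 18, 18, 26]

Final sorted array: [8, 9, 10, 18, 18, 26]

The merge sort proceeds by recursively splitting the array and merging sorted halves.
After all merges, the sorted array is [8, 9, 10, 18, 18, 26].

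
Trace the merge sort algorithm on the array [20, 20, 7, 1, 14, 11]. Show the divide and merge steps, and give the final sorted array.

Merge sort trace:

Split: [20, 20, 7, 1, 14, 11] -> [20, 20, 7] and [1, 14, 11]
  Split: [20, 20, 7] -> [20] and [20, 7]
    Split: [20, 7] -> [20] and [7]
    Merge: [20] + [7] -> [7, 20]
  Merge: [20] + [7, 20] -> [7, 20, 20]
  Split: [1, 14, 11] -> [1] and [14, 11]
    Split: [14, 11] -> [14] and [11]
    Merge: [14] + [11] -> [11, 14]
  Merge: [1] + [11, 14] -> [1, 11, 14]
Merge: [7, 20, 20] + [1, 11, 14] -> [1, 7, 11, 14, 20, 20]

Final sorted array: [1, 7, 11, 14, 20, 20]

The merge sort proceeds by recursively splitting the array and merging sorted halves.
After all merges, the sorted array is [1, 7, 11, 14, 20, 20].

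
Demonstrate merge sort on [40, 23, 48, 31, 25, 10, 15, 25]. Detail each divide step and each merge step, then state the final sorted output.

Merge sort trace:

Split: [40, 23, 48, 31, 25, 10, 15, 25] -> [40, 23, 48, 31] and [25, 10, 15, 25]
  Split: [40, 23, 48, 31] -> [40, 23] and [48, 31]
    Split: [40, 23] -> [40] and [23]
    Merge: [40] + [23] -> [23, 40]
    Split: [48, 31] -> [48] and [31]
    Merge: [48] + [31] -> [31, 48]
  Merge: [23, 40] + [31, 48] -> [23, 31, 40, 48]
  Split: [25, 10, 15, 25] -> [25, 10] and [15, 25]
    Split: [25, 10] -> [25] and [10]
    Merge: [25] + [10] -> [10, 25]
    Split: [15, 25] -> [15] and [25]
    Merge: [15] + [25] -> [15, 25]
  Merge: [10, 25] + [15, 25] -> [10, 15, 25, 25]
Merge: [23, 31, 40, 48] + [10, 15, 25, 25] -> [10, 15, 23, 25, 25, 31, 40, 48]

Final sorted array: [10, 15, 23, 25, 25, 31, 40, 48]

The merge sort proceeds by recursively splitting the array and merging sorted halves.
After all merges, the sorted array is [10, 15, 23, 25, 25, 31, 40, 48].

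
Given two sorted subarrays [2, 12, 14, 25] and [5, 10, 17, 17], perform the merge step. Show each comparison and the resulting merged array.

Merging process:

Compare 2 vs 5: take 2 from left. Merged: [2]
Compare 12 vs 5: take 5 from right. Merged: [2, 5]
Compare 12 vs 10: take 10 from right. Merged: [2, 5, 10]
Compare 12 vs 17: take 12 from left. Merged: [2, 5, 10, 12]
Compare 14 vs 17: take 14 from left. Merged: [2, 5, 10, 12, 14]
Compare 25 vs 17: take 17 from right. Merged: [2, 5, 10, 12, 14, 17]
Compare 25 vs 17: take 17 from right. Merged: [2, 5, 10, 12, 14, 17, 17]
Append remaining from left: [25]. Merged: [2, 5, 10, 12, 14, 17, 17, 25]

Final merged array: [2, 5, 10, 12, 14, 17, 17, 25]
Total comparisons: 7

The merged array is [2, 5, 10, 12, 14, 17, 17, 25], requiring 7 comparisons. The merge step runs in O(n) time where n is the total number of elements.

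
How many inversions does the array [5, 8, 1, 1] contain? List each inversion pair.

Finding inversions in [5, 8, 1, 1]:

(0, 2): arr[0]=5 > arr[2]=1
(0, 3): arr[0]=5 > arr[3]=1
(1, 2): arr[1]=8 > arr[2]=1
(1, 3): arr[1]=8 > arr[3]=1

Total inversions: 4

The array has 4 inversion(s): (0,2), (0,3), (1,2), (1,3). Each pair (i,j) satisfies i < j and arr[i] > arr[j].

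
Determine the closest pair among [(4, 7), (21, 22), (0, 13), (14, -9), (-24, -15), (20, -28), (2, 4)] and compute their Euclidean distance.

Computing all pairwise distances among 7 points:

d((4, 7), (21, 22)) = 22.6716
d((4, 7), (0, 13)) = 7.2111
d((4, 7), (14, -9)) = 18.868
d((4, 7), (-24, -15)) = 35.609
d((4, 7), (20, -28)) = 38.4838
d((4, 7), (2, 4)) = 3.6056 <-- minimum
d((21, 22), (0, 13)) = 22.8473
d((21, 22), (14, -9)) = 31.7805
d((21, 22), (-24, -15)) = 58.258
d((21, 22), (20, -28)) = 50.01
d((21, 22), (2, 4)) = 26.1725
d((0, 13), (14, -9)) = 26.0768
d((0, 13), (-24, -15)) = 36.8782
d((0, 13), (20, -28)) = 45.618
d((0, 13), (2, 4)) = 9.2195
d((14, -9), (-24, -15)) = 38.4708
d((14, -9), (20, -28)) = 19.9249
d((14, -9), (2, 4)) = 17.6918
d((-24, -15), (20, -28)) = 45.8803
d((-24, -15), (2, 4)) = 32.2025
d((20, -28), (2, 4)) = 36.7151

Closest pair: (4, 7) and (2, 4) with distance 3.6056

The closest pair is (4, 7) and (2, 4) with Euclidean distance 3.6056. For 7 points, brute-force pairwise comparison is shown above. For large n, the divide-and-conquer algorithm (sort by x, recurse on halves, check the dividing strip) achieves O(n log n).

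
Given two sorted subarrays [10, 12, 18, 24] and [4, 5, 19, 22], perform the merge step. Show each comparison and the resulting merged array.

Merging process:

Compare 10 vs 4: take 4 from right. Merged: [4]
Compare 10 vs 5: take 5 from right. Merged: [4, 5]
Compare 10 vs 19: take 10 from left. Merged: [4, 5, 10]
Compare 12 vs 19: take 12 from left. Merged: [4, 5, 10, 12]
Compare 18 vs 19: take 18 from left. Merged: [4, 5, 10, 12, 18]
Compare 24 vs 19: take 19 from right. Merged: [4, 5, 10, 12, 18, 19]
Compare 24 vs 22: take 22 from right. Merged: [4, 5, 10, 12, 18, 19, 22]
Append remaining from left: [24]. Merged: [4, 5, 10, 12, 18, 19, 22, 24]

Final merged array: [4, 5, 10, 12, 18, 19, 22, 24]
Total comparisons: 7

The merged array is [4, 5, 10, 12, 18, 19, 22, 24], requiring 7 comparisons. The merge step runs in O(n) time where n is the total number of elements.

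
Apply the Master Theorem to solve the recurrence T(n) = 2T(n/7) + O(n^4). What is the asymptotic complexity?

Master Theorem for T(n) = 2T(n/7) + O(n^4):

a = 2, b = 7, c = 4
log_b(a) = log_7(2) = 0.3562

Case 3: c = 4 > log_7(2) = 0.3562
T(n) = O(n^4) = O(n^4)

For T(n) = 2T(n/7) + O(n^4): log_7(2) = 0.3562. This is Case 3 of the Master Theorem (c > log_b(a), work dominated by root), giving O(n^4).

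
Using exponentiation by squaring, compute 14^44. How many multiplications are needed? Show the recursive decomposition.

Computing 14^44 by squaring (build up from 14^1; each line after the first costs one multiplication):

14^1 = 14
14^2 = (14^1)^2 = 14^2 = 196
14^4 = (14^2)^2 = 196^2 = 38416
14^5 = 14 * 14^4 = 14 * 38416 = 537824
14^10 = (14^5)^2 = 537824^2 = 289254654976
14^11 = 14 * 14^10 = 14 * 289254654976 = 4049565169664
14^22 = (14^11)^2 = 4049565169664^2 = 16398978063355821105872896
14^44 = (14^22)^2 = 16398978063355821105872896^2 = 268926481522425436988250652599945506664302107426816

Result: 268926481522425436988250652599945506664302107426816
Multiplications needed: 7 (7 lines after 14^1)

14^44 = 268926481522425436988250652599945506664302107426816. Using exponentiation by squaring, this requires 7 multiplications. The key idea: if the exponent is even, square the half-power; if odd, multiply by the base once.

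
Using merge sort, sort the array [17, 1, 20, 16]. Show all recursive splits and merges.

Merge sort trace:

Split: [17, 1, 20, 16] -> [17, 1] and [20, 16]
  Split: [17, 1] -> [17] and [1]
  Merge: [17] + [1] -> [1, 17]
  Split: [20, 16] -> [20] and [16]
  Merge: [20] + [16] -> [16, 20]
Merge: [1, 17] + [16, 20] -> [1, 16, 17, 20]

Final sorted array: [1, 16, 17, 20]

The merge sort proceeds by recursively splitting the array and merging sorted halves.
After all merges, the sorted array is [1, 16, 17, 20].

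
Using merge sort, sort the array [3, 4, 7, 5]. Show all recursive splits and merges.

Merge sort trace:

Split: [3, 4, 7, 5] -> [3, 4] and [7, 5]
  Split: [3, 4] -> [3] and [4]
  Merge: [3] + [4] -> [3, 4]
  Split: [7, 5] -> [7] and [5]
  Merge: [7] + [5] -> [5, 7]
Merge: [3, 4] + [5, 7] -> [3, 4, 5, 7]

Final sorted array: [3, 4, 5, 7]

The merge sort proceeds by recursively splitting the array and merging sorted halves.
After all merges, the sorted array is [3, 4, 5, 7].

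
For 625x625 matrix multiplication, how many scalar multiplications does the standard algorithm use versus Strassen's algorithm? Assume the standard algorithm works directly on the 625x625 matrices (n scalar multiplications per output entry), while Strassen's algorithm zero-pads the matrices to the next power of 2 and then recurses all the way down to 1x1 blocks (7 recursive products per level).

Matrix multiplication for 625x625 matrices:

Strassen's algorithm requires power-of-2 dimensions. Pad 625x625 to 1024x1024 (next power of 2).

Standard algorithm: 625^3 = 244140625 multiplications
Strassen's algorithm: 7^(log2(1024)) = 7^10 = 282475249 multiplications
Difference: 244140625 - 282475249 = -38334624 (Strassen uses MORE here due to padding overhead — for small or just-over-power-of-2 n, padding can outweigh the per-level savings)

Standard: 244140625 multiplications (625^3). Strassen: 282475249 multiplications (7^10, after padding to 1024x1024). Strassen reduces 8 recursive multiplications to 7 at each level.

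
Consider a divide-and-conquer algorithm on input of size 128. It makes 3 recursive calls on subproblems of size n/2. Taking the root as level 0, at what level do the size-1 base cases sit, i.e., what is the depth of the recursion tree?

For divide and conquer with division factor 2:

Problem sizes at each level:
Level 0: 128
Level 1: 64
Level 2: 32
Level 3: 16
Level 4: 8
Level 5: 4
Level 6: 2
Level 7: 1

The root is level 0 and the size-1 base case is level 7 (the tree spans levels 0 through 7, i.e. 8 levels counting the root), so the depth is the number of divisions: log_2(128) = 7

The recursion tree depth is log_2(128) = 7. At each level, the problem size is divided by 2, so it takes 7 divisions to reduce to a base case of size 1. The algorithm makes 3 recursive calls at each level.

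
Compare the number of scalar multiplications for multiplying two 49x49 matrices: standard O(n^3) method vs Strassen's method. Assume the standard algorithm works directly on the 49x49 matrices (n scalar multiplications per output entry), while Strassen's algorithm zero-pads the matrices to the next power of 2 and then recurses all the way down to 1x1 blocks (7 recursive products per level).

Matrix multiplication for 49x49 matrices:

Strassen's algorithm requires power-of-2 dimensions. Pad 49x49 to 64x64 (next power of 2).

Standard algorithm: 49^3 = 117649 multiplications
Strassen's algorithm: 7^(log2(64)) = 7^6 = 117649 multiplications
Savings: 117649 - 117649 = 0 multiplications

Standard: 117649 multiplications (49^3). Strassen: 117649 multiplications (7^6, after padding to 64x64). Strassen reduces 8 recursive multiplications to 7 at each level.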